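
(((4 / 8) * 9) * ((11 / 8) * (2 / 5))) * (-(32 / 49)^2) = -12672 / 12005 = -1.06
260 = 260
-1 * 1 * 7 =-7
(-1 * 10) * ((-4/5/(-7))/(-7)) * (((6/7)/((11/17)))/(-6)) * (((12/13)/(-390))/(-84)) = -68/66951885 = -0.00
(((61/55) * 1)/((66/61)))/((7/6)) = 3721/4235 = 0.88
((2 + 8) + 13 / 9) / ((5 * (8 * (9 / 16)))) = 206 / 405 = 0.51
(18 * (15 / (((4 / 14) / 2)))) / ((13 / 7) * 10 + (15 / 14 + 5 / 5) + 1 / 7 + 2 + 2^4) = 8820 / 181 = 48.73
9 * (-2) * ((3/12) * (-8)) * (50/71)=1800/71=25.35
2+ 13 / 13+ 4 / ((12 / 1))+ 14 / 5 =92 / 15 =6.13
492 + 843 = 1335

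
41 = 41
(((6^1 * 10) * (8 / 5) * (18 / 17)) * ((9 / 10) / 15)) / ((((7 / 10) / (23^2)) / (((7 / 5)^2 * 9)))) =172767168 / 2125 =81302.20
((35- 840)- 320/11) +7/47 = -431148/517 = -833.94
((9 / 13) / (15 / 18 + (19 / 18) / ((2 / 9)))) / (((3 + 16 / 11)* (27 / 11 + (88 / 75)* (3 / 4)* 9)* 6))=6050 / 13529243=0.00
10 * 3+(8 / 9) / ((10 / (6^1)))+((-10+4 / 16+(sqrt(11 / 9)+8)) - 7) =sqrt(11) / 3+1307 / 60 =22.89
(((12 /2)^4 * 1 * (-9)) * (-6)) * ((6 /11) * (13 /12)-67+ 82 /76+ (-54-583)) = -10272741408 /209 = -49151872.77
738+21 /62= 45777 /62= 738.34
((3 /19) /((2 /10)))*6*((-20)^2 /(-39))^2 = 1600000 /3211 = 498.29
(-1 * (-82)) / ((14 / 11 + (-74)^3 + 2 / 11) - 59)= -902 / 4458097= -0.00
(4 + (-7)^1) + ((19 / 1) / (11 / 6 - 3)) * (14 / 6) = -41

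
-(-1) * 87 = 87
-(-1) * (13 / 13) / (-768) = -1 / 768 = -0.00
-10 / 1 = -10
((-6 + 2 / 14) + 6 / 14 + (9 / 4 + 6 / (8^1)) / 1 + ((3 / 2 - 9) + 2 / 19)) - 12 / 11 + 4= -20231 / 2926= -6.91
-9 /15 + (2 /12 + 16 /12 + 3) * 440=9897 /5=1979.40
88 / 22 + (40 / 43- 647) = -642.07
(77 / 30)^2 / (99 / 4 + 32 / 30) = 5929 / 23235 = 0.26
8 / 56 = 1 / 7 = 0.14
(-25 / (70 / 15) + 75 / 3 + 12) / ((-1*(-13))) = 443 / 182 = 2.43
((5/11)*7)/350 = 1/110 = 0.01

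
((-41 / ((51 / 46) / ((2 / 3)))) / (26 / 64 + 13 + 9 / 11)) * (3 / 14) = -663872 / 1787499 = -0.37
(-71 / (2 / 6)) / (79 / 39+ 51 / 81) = -74763 / 932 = -80.22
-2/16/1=-1/8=-0.12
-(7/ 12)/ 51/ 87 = -7/ 53244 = -0.00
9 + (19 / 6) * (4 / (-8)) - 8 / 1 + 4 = 41 / 12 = 3.42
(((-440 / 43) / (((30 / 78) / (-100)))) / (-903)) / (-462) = 5200 / 815409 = 0.01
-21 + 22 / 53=-1091 / 53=-20.58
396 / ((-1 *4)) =-99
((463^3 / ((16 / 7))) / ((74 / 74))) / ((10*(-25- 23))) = -694769929 / 7680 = -90464.83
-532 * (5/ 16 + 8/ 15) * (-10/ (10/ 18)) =80997/ 10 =8099.70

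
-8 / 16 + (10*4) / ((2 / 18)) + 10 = 739 / 2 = 369.50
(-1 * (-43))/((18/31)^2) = 41323/324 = 127.54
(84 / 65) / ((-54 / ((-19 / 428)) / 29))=3857 / 125190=0.03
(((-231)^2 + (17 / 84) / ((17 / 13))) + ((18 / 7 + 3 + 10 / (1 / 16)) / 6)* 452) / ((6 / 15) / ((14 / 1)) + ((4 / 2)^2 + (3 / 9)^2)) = 82951095 / 5216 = 15903.20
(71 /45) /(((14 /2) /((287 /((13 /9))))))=2911 /65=44.78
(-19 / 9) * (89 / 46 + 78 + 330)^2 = -6756142531 / 19044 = -354764.89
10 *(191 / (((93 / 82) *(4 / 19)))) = 743945 / 93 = 7999.41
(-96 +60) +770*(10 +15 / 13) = 111182 / 13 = 8552.46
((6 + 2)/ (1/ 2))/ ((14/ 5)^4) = 625/ 2401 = 0.26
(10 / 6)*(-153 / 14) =-255 / 14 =-18.21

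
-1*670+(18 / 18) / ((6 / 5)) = -4015 / 6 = -669.17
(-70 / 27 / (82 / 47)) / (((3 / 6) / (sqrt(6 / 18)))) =-3290* sqrt(3) / 3321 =-1.72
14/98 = 1/7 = 0.14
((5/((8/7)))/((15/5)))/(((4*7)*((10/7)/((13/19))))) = 91/3648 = 0.02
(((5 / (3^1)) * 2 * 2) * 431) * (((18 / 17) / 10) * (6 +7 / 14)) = 33618 / 17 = 1977.53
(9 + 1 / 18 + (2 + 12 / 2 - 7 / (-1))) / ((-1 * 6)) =-433 / 108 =-4.01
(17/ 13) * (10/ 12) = 85/ 78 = 1.09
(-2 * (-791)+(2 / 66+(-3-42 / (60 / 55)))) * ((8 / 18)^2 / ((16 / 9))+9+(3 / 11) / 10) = 183970745 / 13068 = 14077.96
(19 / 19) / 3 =1 / 3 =0.33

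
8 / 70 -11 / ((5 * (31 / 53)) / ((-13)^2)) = -137913 / 217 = -635.54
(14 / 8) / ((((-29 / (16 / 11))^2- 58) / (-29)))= -448 / 2997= -0.15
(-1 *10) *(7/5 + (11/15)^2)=-872/45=-19.38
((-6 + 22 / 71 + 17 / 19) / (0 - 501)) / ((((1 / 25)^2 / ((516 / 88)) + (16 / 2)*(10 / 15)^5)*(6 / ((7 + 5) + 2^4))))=32858476875 / 775174247153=0.04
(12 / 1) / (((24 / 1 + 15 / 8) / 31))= 992 / 69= 14.38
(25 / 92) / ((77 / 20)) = 125 / 1771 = 0.07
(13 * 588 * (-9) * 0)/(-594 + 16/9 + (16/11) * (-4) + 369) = 0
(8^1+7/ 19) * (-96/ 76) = -3816/ 361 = -10.57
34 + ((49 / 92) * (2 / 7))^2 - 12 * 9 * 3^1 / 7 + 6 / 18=-530087 / 44436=-11.93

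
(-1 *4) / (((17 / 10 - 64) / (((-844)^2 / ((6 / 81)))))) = 384661440 / 623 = 617434.09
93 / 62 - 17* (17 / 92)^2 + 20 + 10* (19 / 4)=579103 / 8464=68.42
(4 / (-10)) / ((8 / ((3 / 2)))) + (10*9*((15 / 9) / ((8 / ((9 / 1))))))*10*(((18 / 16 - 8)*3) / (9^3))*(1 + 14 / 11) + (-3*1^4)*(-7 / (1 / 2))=-66.58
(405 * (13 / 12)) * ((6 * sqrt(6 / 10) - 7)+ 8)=2477.88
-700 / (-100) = 7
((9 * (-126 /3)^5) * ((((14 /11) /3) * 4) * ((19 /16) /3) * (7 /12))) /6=-76814101.64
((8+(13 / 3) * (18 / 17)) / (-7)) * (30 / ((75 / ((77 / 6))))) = -2354 / 255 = -9.23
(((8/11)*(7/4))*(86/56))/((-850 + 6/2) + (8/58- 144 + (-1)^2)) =-1247/631532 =-0.00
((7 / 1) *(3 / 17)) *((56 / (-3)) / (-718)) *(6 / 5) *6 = 7056 / 30515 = 0.23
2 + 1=3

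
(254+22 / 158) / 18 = 20077 / 1422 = 14.12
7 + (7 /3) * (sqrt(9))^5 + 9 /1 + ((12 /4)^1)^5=826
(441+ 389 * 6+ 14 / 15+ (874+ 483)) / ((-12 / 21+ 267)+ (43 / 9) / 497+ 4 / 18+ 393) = 13204722 / 2107615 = 6.27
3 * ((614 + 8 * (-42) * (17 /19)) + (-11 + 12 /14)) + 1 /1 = 910.68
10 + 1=11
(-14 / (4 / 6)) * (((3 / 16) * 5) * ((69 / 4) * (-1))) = 21735 / 64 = 339.61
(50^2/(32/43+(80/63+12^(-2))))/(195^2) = 481600/14803893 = 0.03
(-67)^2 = 4489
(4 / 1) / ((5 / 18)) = 72 / 5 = 14.40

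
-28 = -28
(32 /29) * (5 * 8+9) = 1568 /29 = 54.07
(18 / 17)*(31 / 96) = 93 / 272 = 0.34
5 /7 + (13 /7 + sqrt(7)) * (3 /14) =3 * sqrt(7) /14 + 109 /98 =1.68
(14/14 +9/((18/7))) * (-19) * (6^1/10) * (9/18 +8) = -8721/20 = -436.05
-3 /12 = -1 /4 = -0.25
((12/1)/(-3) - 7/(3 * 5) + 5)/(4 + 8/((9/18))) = 2/75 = 0.03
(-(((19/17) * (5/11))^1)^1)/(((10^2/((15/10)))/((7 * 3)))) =-1197/7480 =-0.16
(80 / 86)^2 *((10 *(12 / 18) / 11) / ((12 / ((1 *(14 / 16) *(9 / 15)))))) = 1400 / 61017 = 0.02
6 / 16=3 / 8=0.38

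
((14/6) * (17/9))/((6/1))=119/162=0.73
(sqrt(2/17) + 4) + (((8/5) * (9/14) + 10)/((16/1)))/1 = sqrt(34)/17 + 1313/280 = 5.03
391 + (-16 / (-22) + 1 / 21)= 90500 / 231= 391.77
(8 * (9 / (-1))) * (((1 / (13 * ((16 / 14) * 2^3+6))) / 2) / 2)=-63 / 689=-0.09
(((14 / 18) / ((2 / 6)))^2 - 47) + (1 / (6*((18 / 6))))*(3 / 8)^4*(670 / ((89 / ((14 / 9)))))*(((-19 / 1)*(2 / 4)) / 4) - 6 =-624500323 / 13123584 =-47.59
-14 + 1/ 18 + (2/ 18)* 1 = -83/ 6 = -13.83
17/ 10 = 1.70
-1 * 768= -768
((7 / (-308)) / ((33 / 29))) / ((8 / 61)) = -1769 / 11616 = -0.15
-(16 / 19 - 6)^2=-9604 / 361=-26.60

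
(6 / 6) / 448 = 1 / 448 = 0.00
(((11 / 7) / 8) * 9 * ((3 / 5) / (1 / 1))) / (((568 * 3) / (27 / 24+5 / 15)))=33 / 36352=0.00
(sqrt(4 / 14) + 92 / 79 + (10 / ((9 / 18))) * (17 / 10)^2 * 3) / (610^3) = sqrt(14) / 1588867000 + 68953 / 89657495000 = 0.00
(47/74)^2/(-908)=-0.00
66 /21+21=169 /7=24.14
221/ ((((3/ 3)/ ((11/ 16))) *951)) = 2431/ 15216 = 0.16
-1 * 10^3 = -1000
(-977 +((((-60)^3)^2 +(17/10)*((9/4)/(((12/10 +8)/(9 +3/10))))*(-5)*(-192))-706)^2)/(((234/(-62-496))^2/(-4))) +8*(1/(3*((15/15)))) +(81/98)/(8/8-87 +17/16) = -98253582308537204834074415231308/1984433997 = -49512144247212876606484.79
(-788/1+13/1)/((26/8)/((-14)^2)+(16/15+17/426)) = -647094000/937789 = -690.02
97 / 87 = 1.11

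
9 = 9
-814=-814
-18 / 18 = -1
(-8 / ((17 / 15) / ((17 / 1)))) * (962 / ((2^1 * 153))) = -19240 / 51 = -377.25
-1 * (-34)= 34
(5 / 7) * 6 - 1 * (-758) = 5336 / 7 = 762.29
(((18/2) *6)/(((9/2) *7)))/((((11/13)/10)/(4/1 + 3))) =1560/11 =141.82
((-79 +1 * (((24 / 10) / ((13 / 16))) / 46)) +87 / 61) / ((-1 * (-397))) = -0.20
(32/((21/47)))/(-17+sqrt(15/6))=-51136/12033 - 1504*sqrt(10)/12033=-4.64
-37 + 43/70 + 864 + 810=114633/70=1637.61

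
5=5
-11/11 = -1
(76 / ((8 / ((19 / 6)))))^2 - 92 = 117073 / 144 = 813.01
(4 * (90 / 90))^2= 16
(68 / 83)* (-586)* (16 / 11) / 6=-318784 / 2739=-116.39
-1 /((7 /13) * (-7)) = 13 /49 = 0.27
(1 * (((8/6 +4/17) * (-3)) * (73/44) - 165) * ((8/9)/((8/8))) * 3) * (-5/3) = 1292600/1683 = 768.03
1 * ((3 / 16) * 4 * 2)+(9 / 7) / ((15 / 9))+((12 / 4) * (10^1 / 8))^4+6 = 1845987 / 8960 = 206.03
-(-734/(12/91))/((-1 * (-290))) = 33397/1740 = 19.19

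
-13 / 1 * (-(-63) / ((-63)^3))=13 / 3969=0.00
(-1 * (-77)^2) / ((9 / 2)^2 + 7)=-23716 / 109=-217.58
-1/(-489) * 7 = 7/489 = 0.01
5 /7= 0.71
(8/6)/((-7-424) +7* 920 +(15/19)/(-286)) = 21736/97958673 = 0.00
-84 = -84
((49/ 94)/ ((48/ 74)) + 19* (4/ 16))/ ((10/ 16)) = 12529/ 1410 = 8.89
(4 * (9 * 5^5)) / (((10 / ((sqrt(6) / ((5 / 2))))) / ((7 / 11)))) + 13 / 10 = 13 / 10 + 31500 * sqrt(6) / 11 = 7015.75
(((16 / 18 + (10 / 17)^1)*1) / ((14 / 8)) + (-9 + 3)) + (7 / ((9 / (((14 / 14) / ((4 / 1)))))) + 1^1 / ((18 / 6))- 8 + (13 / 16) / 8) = -190805 / 15232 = -12.53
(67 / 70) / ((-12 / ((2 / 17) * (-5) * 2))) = 67 / 714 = 0.09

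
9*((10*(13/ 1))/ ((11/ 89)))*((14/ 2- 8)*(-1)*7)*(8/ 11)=48192.40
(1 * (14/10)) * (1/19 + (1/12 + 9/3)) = 1001/228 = 4.39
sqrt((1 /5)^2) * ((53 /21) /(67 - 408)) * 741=-13091 /11935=-1.10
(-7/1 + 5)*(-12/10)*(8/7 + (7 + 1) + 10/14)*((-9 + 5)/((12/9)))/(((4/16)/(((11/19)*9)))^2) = -30829.52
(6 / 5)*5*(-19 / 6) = -19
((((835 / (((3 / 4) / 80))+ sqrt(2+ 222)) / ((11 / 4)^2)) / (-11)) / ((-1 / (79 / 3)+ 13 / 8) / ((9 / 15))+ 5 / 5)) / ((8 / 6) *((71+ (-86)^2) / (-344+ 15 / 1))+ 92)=-111116723200 / 23355095599- 4990272 *sqrt(14) / 23355095599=-4.76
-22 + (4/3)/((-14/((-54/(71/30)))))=-9854/497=-19.83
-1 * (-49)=49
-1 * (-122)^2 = -14884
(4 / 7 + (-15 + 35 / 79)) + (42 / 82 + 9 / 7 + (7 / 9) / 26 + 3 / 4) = -121046795 / 10610964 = -11.41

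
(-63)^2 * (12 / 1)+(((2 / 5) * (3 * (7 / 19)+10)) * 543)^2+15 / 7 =370564259487 / 63175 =5865678.82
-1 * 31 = -31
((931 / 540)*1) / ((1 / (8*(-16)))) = -220.68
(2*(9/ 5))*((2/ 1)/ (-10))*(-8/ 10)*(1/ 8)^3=9/ 8000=0.00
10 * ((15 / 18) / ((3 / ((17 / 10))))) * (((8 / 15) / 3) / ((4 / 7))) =119 / 81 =1.47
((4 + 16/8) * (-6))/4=-9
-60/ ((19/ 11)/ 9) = -5940/ 19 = -312.63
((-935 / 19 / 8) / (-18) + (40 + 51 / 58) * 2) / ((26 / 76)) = 239.99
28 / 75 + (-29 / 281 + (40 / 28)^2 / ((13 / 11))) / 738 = 1240197011 / 3302494650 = 0.38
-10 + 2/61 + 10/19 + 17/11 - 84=-1171575/12749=-91.90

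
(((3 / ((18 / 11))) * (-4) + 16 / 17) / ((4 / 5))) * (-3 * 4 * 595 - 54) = 57481.47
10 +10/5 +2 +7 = 21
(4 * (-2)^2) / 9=16 / 9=1.78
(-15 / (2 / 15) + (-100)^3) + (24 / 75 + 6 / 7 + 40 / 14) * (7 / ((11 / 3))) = -550057639 / 550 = -1000104.80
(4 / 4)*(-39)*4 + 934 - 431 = 347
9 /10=0.90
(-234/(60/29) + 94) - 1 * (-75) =559/10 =55.90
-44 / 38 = -22 / 19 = -1.16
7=7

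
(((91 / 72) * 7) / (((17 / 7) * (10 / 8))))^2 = 19882681 / 2340900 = 8.49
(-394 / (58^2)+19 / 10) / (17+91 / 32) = 239904 / 2670175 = 0.09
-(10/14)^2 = -25/49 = -0.51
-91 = -91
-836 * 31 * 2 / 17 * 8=-414656 / 17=-24391.53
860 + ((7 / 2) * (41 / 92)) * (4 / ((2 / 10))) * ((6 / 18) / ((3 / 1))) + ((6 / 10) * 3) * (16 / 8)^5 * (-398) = -45666961 / 2070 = -22061.33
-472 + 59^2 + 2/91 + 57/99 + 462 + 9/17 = 177255563/51051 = 3472.13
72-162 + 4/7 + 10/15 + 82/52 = -87.18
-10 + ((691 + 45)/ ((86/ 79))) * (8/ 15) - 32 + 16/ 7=320.87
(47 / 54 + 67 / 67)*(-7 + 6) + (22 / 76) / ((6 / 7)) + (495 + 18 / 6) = 1018751 / 2052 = 496.47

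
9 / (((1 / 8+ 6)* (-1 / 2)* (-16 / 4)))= 0.73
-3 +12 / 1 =9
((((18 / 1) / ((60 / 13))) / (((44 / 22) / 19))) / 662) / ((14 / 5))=741 / 37072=0.02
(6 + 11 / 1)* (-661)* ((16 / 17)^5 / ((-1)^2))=-693108736 / 83521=-8298.62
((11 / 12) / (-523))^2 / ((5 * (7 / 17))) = 2057 / 1378586160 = 0.00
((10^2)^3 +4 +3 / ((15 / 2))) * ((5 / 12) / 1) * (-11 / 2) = -9166707 / 4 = -2291676.75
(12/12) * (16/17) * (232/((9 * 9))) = 3712/1377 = 2.70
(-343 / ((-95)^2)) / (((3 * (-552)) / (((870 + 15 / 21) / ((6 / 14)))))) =18179 / 389880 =0.05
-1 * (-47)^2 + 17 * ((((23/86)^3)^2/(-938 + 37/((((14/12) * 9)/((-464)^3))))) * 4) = -1651631855444904194894197/747683049092282184736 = -2209.00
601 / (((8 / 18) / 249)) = 1346841 / 4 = 336710.25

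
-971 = -971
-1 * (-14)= 14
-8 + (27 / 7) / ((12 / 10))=-67 / 14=-4.79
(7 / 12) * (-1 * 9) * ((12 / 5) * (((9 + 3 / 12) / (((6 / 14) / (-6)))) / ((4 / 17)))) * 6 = 832167 / 20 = 41608.35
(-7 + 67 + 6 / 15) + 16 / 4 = 322 / 5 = 64.40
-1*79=-79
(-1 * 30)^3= -27000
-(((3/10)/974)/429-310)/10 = 431774199/13928200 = 31.00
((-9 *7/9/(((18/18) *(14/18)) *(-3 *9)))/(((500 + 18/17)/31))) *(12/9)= 1054/38331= 0.03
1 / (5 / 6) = 6 / 5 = 1.20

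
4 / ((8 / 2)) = 1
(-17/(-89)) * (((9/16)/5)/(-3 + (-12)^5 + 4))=-153/1771676720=-0.00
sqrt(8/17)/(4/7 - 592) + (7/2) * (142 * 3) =1491 - 7 * sqrt(34)/35190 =1491.00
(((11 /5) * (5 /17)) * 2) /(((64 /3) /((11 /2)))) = 363 /1088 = 0.33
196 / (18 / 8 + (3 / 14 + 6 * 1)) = 5488 / 237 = 23.16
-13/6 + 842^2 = 4253771/6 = 708961.83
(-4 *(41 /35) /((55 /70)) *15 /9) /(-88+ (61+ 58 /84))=4592 /12155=0.38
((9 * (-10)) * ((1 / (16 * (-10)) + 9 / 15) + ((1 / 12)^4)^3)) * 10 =-132348366028825 / 247669456896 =-534.38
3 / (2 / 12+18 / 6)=18 / 19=0.95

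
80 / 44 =20 / 11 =1.82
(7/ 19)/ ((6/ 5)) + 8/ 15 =479/ 570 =0.84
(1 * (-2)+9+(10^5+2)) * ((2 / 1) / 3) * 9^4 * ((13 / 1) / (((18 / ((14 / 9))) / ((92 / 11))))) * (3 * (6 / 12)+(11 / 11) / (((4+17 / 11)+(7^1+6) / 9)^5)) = 1345275273409539193028853 / 218189160066944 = 6165637527.53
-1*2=-2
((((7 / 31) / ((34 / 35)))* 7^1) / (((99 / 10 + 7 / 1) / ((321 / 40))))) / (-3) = -183505 / 712504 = -0.26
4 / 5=0.80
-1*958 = -958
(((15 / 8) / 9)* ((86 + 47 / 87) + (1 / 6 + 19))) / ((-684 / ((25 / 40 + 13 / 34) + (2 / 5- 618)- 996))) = 2241009251 / 43163136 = 51.92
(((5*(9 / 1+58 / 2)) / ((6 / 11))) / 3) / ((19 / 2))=110 / 9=12.22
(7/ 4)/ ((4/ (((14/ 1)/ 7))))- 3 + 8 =47/ 8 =5.88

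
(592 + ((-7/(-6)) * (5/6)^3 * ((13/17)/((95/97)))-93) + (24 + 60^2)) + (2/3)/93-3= 53471547709/12976848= 4120.53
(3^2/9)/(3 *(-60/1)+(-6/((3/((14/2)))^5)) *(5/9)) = -729/299290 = -0.00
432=432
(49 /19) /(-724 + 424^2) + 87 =295973005 /3401988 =87.00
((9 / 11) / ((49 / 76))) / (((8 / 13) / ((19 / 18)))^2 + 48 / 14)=3477513 / 10326778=0.34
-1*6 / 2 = -3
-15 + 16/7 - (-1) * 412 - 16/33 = 92123/231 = 398.80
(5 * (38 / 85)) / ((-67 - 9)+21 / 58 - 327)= -2204 / 397001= -0.01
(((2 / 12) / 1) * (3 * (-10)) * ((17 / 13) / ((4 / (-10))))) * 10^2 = 21250 / 13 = 1634.62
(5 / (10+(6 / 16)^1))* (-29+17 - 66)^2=243360 / 83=2932.05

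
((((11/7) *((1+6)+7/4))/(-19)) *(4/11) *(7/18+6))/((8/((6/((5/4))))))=-115/114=-1.01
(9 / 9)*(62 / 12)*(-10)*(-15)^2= -11625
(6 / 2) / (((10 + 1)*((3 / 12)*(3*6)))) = 0.06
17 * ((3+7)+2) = 204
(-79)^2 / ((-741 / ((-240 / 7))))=499280 / 1729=288.77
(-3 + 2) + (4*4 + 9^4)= 6576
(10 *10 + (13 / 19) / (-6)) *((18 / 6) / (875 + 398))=11387 / 48374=0.24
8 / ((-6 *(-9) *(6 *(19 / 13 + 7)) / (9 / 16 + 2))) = 533 / 71280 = 0.01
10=10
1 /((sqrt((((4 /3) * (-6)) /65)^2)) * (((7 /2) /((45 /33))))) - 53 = -15349 /308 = -49.83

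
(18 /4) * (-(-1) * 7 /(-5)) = -63 /10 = -6.30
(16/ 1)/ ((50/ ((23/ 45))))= 184/ 1125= 0.16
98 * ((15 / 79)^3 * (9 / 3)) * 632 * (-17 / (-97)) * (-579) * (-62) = 4844291508000 / 605377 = 8002106.96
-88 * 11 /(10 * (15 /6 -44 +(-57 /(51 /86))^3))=4755784 /43629119935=0.00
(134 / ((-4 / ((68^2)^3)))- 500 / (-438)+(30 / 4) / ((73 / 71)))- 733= -1450682572859311 / 438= -3312060668628.56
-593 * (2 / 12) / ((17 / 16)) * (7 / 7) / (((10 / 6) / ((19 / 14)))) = -75.74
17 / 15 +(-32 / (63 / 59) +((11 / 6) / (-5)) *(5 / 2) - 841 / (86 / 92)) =-50356301 / 54180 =-929.43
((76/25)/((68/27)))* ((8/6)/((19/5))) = 36/85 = 0.42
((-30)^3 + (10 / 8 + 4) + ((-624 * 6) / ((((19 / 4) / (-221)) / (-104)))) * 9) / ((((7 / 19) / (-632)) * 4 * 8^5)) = 979090720575 / 458752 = 2134248.40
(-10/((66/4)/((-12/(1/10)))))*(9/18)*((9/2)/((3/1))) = 600/11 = 54.55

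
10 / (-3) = -10 / 3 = -3.33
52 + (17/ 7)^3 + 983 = 359918/ 343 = 1049.32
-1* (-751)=751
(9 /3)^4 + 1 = 82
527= 527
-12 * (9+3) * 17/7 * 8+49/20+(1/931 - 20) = -52420201/18620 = -2815.26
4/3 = 1.33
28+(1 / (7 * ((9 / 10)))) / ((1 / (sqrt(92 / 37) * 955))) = 28+19100 * sqrt(851) / 2331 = 267.03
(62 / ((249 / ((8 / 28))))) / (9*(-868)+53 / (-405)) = -16740 / 1838233453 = -0.00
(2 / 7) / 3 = 2 / 21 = 0.10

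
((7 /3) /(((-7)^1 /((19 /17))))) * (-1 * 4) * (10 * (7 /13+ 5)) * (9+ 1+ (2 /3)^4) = 5022080 /5967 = 841.64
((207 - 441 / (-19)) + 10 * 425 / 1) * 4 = 17920.84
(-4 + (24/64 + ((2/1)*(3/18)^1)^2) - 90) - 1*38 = -9469/72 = -131.51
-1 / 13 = -0.08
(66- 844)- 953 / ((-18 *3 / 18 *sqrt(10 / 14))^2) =-41681 / 45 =-926.24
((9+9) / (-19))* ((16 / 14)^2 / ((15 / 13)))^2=-1384448 / 1140475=-1.21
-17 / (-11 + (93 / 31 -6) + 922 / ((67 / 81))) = -1139 / 73744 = -0.02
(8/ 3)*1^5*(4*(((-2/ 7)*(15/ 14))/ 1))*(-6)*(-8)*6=-940.41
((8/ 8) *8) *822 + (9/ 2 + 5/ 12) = 78971/ 12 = 6580.92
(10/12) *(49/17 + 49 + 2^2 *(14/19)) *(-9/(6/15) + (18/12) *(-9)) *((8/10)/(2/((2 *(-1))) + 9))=-53130/323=-164.49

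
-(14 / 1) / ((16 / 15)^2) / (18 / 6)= -4.10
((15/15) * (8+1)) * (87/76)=783/76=10.30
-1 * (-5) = 5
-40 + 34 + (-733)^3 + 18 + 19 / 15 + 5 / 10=-11814984697 / 30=-393832823.23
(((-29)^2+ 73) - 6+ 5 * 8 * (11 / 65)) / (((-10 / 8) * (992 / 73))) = -217029 / 4030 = -53.85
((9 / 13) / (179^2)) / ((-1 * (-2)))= 9 / 833066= 0.00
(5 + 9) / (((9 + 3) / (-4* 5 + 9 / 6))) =-259 / 12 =-21.58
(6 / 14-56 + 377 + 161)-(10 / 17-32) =61147 / 119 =513.84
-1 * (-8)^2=-64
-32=-32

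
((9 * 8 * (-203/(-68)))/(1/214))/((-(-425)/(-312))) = -243970272/7225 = -33767.51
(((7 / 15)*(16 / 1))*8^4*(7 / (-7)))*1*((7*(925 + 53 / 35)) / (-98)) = 1062600704 / 525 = 2024001.34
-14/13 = -1.08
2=2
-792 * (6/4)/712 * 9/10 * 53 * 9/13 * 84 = -26775441/5785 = -4628.43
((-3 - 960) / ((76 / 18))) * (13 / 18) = -12519 / 76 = -164.72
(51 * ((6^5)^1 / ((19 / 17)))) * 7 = 2483818.11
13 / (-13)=-1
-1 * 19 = -19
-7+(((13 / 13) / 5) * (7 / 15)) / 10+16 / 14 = -30701 / 5250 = -5.85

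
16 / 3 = 5.33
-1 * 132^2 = -17424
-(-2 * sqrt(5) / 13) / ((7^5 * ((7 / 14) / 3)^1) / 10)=120 * sqrt(5) / 218491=0.00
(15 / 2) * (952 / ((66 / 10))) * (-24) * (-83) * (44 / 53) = 94819200 / 53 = 1789041.51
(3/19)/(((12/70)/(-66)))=-1155/19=-60.79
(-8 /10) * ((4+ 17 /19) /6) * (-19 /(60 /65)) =403 /30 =13.43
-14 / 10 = -7 / 5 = -1.40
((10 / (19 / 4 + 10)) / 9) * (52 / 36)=520 / 4779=0.11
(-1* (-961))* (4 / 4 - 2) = -961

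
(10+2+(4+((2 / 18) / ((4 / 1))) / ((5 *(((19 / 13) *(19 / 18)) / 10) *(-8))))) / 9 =46195 / 25992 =1.78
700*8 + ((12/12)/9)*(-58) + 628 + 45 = 56399/9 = 6266.56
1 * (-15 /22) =-15 /22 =-0.68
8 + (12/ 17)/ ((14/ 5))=982/ 119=8.25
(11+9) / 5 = 4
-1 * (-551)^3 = 167284151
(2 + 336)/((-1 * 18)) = -169/9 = -18.78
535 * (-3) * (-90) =144450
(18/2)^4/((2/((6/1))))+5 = 19688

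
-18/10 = -9/5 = -1.80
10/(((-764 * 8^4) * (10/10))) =-5/1564672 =-0.00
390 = 390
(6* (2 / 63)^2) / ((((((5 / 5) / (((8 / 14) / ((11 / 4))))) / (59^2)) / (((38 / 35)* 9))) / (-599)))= -25600.49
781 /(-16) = -781 /16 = -48.81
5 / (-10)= -1 / 2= -0.50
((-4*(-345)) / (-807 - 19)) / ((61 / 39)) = -26910 / 25193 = -1.07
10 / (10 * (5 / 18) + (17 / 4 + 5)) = 360 / 433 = 0.83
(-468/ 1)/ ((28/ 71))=-8307/ 7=-1186.71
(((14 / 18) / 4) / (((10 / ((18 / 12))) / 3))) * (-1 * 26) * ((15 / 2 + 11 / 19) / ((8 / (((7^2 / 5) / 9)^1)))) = -1368913 / 547200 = -2.50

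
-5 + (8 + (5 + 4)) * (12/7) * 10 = 286.43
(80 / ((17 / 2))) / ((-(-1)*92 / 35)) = 1400 / 391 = 3.58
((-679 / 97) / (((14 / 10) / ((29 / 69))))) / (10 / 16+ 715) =-232 / 79005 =-0.00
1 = 1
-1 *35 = -35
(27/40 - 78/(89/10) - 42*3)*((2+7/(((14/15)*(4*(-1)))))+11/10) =-23390493/142400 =-164.26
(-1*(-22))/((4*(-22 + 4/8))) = -11/43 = -0.26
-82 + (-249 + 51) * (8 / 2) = -874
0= 0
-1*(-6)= 6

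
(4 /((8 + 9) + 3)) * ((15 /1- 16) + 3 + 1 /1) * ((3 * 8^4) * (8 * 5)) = 294912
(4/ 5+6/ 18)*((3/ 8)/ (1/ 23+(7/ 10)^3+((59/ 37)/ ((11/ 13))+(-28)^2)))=3978425/ 7360282823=0.00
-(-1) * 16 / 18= 8 / 9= 0.89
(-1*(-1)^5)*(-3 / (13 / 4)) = -12 / 13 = -0.92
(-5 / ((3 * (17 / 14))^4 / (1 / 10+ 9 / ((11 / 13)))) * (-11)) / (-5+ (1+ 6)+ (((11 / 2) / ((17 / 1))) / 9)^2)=90738592 / 54156577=1.68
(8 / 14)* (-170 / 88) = -85 / 77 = -1.10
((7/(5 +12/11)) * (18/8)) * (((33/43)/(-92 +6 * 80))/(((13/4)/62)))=708939/7265882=0.10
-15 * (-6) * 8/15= 48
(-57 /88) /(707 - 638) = -19 /2024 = -0.01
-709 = -709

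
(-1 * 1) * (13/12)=-1.08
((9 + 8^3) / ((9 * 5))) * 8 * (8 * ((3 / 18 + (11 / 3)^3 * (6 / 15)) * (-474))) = -6984143.68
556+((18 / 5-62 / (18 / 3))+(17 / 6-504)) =48.10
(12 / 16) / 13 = 3 / 52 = 0.06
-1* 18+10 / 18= -157 / 9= -17.44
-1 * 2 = -2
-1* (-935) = 935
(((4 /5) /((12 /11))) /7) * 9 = 33 /35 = 0.94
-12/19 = -0.63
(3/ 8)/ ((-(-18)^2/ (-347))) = 347/ 864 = 0.40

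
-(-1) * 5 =5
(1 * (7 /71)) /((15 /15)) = 7 /71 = 0.10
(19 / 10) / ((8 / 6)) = 57 / 40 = 1.42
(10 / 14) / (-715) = -1 / 1001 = -0.00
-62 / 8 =-31 / 4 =-7.75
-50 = -50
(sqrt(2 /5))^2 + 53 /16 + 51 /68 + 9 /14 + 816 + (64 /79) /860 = 312401387 /380464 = 821.11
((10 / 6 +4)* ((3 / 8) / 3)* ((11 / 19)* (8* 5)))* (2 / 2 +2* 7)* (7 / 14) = 4675 / 38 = 123.03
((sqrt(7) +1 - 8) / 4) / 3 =-7 / 12 +sqrt(7) / 12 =-0.36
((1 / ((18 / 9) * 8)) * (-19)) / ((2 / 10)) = -95 / 16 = -5.94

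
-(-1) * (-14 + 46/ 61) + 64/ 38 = -13400/ 1159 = -11.56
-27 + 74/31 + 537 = 15884/31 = 512.39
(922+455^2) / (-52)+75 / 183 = -12683467 / 3172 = -3998.57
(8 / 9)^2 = 64 / 81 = 0.79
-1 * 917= -917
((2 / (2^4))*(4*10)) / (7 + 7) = 5 / 14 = 0.36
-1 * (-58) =58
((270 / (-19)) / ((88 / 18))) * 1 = -1215 / 418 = -2.91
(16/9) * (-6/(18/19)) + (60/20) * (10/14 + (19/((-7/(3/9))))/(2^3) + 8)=14.54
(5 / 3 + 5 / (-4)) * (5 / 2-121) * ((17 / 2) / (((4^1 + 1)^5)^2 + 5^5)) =-1343 / 31260000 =-0.00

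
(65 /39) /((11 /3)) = 5 /11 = 0.45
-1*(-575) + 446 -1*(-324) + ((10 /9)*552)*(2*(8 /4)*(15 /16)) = 3645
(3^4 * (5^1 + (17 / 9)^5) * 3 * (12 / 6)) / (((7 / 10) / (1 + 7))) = 161326.47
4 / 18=2 / 9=0.22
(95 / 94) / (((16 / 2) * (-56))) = -95 / 42112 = -0.00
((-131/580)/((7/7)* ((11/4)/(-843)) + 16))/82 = -110433/641358490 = -0.00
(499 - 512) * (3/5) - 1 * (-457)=2246/5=449.20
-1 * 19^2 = -361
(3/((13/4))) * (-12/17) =-144/221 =-0.65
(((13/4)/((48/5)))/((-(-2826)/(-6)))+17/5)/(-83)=-1537019/37529280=-0.04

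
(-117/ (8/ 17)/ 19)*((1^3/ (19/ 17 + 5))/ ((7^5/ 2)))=-2601/ 10218656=-0.00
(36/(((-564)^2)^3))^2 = 1/799363375487056999181662027776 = 0.00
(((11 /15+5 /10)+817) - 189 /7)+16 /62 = 736087 /930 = 791.49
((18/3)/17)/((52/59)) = 177/442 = 0.40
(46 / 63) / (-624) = -0.00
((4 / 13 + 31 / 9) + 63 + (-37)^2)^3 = 4740192721651087 / 1601613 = 2959636767.22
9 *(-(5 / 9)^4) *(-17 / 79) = 10625 / 57591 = 0.18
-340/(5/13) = -884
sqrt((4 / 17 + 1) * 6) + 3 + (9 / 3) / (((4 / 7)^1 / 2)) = 3 * sqrt(238) / 17 + 27 / 2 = 16.22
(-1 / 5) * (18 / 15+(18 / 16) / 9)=-53 / 200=-0.26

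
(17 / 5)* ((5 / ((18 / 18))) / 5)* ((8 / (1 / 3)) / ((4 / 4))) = 408 / 5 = 81.60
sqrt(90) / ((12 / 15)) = 15 * sqrt(10) / 4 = 11.86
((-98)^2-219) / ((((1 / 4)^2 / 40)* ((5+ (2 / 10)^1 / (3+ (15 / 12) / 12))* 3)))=4474768000 / 11319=395332.45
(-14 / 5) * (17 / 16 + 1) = -231 / 40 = -5.78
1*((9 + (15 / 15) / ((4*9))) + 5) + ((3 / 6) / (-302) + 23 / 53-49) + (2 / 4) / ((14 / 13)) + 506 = 951756305 / 2016756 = 471.92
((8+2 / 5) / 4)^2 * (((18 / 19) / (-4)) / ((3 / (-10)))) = 1323 / 380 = 3.48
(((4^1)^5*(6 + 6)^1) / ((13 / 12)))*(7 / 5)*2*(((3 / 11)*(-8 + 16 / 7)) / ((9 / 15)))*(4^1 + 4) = -94371840 / 143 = -659942.94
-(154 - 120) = -34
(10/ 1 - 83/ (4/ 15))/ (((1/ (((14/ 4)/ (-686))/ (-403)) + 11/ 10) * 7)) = -6025/ 11058474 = -0.00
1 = 1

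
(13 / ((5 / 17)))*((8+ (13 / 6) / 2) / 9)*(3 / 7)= 24089 / 1260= 19.12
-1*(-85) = 85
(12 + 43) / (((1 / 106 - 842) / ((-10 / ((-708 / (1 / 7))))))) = -0.00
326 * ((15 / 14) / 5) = 489 / 7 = 69.86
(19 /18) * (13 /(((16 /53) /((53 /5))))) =693823 /1440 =481.82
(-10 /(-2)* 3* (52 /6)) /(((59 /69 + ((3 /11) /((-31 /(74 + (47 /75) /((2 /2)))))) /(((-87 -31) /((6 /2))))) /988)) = 147333.43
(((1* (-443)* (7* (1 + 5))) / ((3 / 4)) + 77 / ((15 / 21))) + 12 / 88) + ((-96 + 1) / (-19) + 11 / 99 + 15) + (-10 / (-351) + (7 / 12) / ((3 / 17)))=-1905528479 / 77220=-24676.62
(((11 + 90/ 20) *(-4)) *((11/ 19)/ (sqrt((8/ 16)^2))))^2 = 1860496/ 361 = 5153.73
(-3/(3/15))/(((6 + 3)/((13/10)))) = -2.17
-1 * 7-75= -82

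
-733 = -733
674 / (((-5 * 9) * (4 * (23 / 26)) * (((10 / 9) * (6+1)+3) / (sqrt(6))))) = -4381 * sqrt(6) / 11155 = -0.96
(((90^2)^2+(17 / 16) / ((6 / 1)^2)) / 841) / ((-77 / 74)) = -1398280320629 / 18650016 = -74974.75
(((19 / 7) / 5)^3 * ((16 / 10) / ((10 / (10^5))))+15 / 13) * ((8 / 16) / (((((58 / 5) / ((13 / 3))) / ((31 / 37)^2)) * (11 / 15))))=274329967025 / 599167492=457.85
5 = 5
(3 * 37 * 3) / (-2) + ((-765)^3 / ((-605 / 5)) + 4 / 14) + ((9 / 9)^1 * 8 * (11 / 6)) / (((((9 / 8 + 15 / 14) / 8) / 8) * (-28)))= 3699794.76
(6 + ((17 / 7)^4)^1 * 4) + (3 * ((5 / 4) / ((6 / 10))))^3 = 59818985 / 153664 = 389.28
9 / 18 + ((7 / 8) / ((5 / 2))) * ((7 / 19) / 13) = 2519 / 4940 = 0.51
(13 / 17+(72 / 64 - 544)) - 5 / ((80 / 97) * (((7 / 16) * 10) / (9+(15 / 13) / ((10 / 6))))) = -4910983 / 8840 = -555.54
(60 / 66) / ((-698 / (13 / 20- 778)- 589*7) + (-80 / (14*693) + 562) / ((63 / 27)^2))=-53326210 / 235742750071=-0.00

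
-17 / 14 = -1.21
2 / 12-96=-575 / 6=-95.83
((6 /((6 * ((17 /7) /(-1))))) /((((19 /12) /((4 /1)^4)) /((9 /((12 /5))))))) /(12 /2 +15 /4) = -107520 /4199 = -25.61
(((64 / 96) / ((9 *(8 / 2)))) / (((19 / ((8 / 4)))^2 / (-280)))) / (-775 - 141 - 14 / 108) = 1120 / 17859031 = 0.00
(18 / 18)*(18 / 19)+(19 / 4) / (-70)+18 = 100439 / 5320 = 18.88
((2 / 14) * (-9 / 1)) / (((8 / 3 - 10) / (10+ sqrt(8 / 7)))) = 27 * sqrt(14) / 539+ 135 / 77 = 1.94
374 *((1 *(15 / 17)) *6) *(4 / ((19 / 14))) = 5835.79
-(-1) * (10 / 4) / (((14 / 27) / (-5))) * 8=-1350 / 7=-192.86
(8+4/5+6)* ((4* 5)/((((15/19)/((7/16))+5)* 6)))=19684/2715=7.25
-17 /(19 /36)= -612 /19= -32.21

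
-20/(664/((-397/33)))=1985/5478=0.36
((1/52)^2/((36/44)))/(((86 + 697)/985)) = 10835/19055088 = 0.00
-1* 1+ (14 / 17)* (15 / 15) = -3 / 17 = -0.18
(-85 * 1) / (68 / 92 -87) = 1955 / 1984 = 0.99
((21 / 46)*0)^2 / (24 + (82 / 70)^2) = 0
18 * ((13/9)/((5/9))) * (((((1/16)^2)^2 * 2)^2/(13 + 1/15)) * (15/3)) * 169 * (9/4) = 2669355/420906795008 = 0.00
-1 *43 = -43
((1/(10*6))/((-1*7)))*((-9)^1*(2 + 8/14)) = 0.06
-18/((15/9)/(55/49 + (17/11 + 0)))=-28.81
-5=-5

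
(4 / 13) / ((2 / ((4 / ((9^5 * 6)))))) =4 / 2302911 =0.00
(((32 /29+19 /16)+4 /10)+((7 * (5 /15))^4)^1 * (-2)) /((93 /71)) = -755081947 /17476560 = -43.21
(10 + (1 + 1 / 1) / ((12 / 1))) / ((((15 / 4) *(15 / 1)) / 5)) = 122 / 135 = 0.90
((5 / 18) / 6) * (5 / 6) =25 / 648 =0.04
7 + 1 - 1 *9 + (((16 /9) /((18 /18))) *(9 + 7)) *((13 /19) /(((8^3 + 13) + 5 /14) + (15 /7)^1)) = -173749 /180405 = -0.96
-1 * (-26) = 26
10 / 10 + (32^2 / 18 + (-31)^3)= -29733.11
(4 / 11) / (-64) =-1 / 176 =-0.01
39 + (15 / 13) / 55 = 5580 / 143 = 39.02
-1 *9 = -9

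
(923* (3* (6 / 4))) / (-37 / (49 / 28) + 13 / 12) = -348894 / 1685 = -207.06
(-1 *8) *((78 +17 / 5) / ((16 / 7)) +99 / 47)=-141823 / 470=-301.75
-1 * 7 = -7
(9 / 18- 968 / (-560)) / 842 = 0.00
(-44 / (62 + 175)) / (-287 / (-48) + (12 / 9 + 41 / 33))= -7744 / 356843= -0.02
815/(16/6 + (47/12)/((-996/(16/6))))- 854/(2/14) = -5671.17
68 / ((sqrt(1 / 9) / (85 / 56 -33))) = -89913 / 14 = -6422.36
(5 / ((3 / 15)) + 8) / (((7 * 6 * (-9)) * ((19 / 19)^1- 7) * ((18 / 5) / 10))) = 275 / 6804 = 0.04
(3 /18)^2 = 1 /36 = 0.03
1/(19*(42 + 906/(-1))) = -0.00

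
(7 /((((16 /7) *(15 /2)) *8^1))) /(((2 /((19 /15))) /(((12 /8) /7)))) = 0.01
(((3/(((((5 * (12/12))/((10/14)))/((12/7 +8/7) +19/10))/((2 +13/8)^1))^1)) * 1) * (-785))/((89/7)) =-4548447/9968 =-456.30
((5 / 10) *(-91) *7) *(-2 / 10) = 637 / 10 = 63.70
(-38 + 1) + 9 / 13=-472 / 13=-36.31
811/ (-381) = -811/ 381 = -2.13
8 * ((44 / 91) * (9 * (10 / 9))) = 3520 / 91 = 38.68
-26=-26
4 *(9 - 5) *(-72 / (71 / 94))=-108288 / 71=-1525.18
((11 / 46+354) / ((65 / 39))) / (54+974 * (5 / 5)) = 9777 / 47288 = 0.21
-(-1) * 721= 721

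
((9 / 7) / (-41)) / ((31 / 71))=-639 / 8897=-0.07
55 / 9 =6.11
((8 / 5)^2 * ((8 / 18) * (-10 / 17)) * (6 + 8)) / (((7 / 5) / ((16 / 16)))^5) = -640000 / 367353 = -1.74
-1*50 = -50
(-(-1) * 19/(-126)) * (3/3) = -19/126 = -0.15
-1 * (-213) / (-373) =-213 / 373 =-0.57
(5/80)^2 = 1/256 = 0.00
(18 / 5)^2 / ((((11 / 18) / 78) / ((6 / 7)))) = 2729376 / 1925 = 1417.86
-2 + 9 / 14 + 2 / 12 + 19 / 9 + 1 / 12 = 253 / 252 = 1.00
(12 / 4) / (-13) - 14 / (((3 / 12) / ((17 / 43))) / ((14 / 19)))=-175715 / 10621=-16.54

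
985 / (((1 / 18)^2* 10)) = 31914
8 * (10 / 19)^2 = 800 / 361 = 2.22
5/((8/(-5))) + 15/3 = 15/8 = 1.88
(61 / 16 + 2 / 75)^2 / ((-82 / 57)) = -10.25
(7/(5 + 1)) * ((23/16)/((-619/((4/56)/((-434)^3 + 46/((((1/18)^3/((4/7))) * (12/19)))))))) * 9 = 483/22601976714752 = 0.00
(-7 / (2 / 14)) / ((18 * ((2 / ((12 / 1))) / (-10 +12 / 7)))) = 406 / 3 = 135.33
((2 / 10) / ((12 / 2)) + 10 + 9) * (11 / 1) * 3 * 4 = 12562 / 5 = 2512.40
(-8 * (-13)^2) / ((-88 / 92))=15548 / 11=1413.45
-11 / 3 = -3.67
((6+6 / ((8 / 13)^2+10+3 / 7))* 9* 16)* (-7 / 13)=-84478464 / 166205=-508.28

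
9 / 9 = 1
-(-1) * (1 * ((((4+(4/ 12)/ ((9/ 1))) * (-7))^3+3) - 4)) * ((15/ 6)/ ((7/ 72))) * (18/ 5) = -3553717040/ 1701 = -2089192.85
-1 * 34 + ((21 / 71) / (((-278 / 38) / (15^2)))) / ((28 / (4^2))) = -39.20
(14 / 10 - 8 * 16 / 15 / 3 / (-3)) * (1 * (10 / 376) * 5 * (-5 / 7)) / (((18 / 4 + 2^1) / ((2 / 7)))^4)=-507200 / 609151378563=-0.00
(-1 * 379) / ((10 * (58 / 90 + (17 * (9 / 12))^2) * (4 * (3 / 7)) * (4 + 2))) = -379 / 16787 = -0.02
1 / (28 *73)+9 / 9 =2045 / 2044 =1.00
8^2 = 64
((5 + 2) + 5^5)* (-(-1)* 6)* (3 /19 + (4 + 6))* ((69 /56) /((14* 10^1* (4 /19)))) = 31281633 /3920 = 7980.01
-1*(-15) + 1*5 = 20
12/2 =6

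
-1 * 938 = -938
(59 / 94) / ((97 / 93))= 5487 / 9118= 0.60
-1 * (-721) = 721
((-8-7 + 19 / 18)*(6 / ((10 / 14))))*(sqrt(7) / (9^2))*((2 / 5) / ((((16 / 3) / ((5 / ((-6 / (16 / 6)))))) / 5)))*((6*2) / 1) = 3514*sqrt(7) / 243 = 38.26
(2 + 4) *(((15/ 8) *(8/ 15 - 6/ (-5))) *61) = 2379/ 2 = 1189.50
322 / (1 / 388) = 124936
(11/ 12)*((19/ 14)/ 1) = 209/ 168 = 1.24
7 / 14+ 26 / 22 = 37 / 22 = 1.68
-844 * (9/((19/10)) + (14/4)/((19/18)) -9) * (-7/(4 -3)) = -106344/19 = -5597.05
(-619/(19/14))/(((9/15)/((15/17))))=-216650/323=-670.74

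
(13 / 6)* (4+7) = 143 / 6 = 23.83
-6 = -6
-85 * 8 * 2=-1360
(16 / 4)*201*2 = 1608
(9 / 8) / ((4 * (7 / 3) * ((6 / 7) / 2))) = 0.28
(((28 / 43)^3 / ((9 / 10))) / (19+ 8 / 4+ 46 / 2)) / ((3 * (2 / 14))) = 384160 / 23613579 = 0.02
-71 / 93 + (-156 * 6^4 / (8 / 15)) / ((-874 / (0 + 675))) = 11898342473 / 40641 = 292766.97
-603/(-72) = 67/8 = 8.38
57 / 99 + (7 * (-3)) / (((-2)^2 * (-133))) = 0.62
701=701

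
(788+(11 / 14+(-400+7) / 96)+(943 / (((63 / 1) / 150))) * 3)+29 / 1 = 241581 / 32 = 7549.41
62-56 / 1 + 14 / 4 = 19 / 2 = 9.50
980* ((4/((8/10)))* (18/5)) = 17640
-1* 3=-3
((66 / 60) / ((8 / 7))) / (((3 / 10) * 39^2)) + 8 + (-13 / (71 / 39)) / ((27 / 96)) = -45064805 / 2591784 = -17.39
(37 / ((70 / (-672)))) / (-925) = 48 / 125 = 0.38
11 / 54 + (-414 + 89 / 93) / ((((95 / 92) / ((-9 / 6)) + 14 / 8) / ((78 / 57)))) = -4959832037 / 9319158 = -532.22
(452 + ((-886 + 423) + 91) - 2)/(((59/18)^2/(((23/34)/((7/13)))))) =3778164/414239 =9.12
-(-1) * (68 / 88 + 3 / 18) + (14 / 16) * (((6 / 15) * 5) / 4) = 727 / 528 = 1.38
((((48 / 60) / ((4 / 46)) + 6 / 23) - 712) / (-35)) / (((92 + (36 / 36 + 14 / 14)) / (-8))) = -323168 / 189175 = -1.71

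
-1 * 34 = -34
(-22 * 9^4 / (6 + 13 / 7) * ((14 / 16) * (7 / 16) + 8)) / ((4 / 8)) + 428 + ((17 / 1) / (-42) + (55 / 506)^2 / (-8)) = -307570.35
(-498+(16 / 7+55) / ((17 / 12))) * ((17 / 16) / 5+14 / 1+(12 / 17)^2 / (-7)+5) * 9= -151809208155 / 1925896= -78825.24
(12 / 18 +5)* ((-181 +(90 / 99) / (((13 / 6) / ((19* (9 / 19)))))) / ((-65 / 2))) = 30.90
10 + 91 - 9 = 92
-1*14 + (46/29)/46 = -405/29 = -13.97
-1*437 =-437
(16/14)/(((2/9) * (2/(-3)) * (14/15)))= -405/49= -8.27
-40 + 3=-37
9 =9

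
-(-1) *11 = 11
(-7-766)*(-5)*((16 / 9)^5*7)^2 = 208231009626357760 / 3486784401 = 59720070.32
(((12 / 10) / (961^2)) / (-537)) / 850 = -1 / 351284300375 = -0.00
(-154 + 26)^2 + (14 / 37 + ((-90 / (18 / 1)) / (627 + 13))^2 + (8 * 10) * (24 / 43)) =428254594615 / 26066944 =16429.03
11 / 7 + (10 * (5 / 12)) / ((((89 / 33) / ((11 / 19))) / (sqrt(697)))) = 11 / 7 + 3025 * sqrt(697) / 3382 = 25.19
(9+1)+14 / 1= 24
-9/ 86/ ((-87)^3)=1/ 6292362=0.00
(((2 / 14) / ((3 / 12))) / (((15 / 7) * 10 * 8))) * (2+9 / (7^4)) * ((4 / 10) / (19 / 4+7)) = 9622 / 42317625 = 0.00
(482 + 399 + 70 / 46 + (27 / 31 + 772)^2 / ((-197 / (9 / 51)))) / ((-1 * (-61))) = 25718535933 / 4515399767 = 5.70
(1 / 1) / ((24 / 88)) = 11 / 3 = 3.67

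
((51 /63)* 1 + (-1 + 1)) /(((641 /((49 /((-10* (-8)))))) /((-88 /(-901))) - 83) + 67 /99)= 3927 /51579340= 0.00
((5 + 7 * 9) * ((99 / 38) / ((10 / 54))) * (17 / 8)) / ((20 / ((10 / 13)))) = 78.19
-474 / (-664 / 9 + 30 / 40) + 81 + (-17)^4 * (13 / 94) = 11638.27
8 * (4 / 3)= 32 / 3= 10.67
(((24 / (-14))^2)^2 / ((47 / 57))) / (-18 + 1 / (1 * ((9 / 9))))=-1181952 / 1918399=-0.62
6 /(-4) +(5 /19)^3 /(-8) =-82433 /54872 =-1.50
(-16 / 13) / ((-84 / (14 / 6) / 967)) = 3868 / 117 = 33.06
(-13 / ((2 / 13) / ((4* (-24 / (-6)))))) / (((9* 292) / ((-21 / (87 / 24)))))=2.98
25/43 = 0.58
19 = 19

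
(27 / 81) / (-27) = -1 / 81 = -0.01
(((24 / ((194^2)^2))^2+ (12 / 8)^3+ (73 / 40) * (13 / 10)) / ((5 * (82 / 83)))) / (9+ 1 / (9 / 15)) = 0.11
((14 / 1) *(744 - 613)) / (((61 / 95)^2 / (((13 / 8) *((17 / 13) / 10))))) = 28138145 / 29768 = 945.25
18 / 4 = 9 / 2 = 4.50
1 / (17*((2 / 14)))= 7 / 17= 0.41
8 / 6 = 1.33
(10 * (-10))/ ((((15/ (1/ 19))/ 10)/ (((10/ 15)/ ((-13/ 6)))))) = 800/ 741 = 1.08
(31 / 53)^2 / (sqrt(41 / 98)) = 6727 * sqrt(82) / 115169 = 0.53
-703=-703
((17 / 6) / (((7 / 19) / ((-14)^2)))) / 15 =4522 / 45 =100.49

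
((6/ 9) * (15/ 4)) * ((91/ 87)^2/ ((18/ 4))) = 41405/ 68121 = 0.61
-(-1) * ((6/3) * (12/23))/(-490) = -12/5635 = -0.00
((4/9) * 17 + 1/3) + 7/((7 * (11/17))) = 9.43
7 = 7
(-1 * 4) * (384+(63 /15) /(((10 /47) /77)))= -190398 /25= -7615.92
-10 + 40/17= -130/17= -7.65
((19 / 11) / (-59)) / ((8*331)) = -19 / 1718552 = -0.00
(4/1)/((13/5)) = 1.54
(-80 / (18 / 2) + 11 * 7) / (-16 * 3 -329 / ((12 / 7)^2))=-9808 / 23033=-0.43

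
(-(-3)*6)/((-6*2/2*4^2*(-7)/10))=15/56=0.27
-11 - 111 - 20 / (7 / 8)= -1014 / 7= -144.86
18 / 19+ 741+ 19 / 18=254107 / 342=743.00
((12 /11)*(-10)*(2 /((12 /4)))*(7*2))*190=-212800 /11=-19345.45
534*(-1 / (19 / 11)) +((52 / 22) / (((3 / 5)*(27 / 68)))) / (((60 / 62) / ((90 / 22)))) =-16586978 / 62073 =-267.22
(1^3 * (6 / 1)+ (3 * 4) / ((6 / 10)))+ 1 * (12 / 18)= 80 / 3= 26.67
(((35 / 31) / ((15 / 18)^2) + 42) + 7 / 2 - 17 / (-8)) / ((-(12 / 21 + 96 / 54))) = -3847473 / 183520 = -20.96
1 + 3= 4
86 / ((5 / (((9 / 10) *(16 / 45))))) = 688 / 125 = 5.50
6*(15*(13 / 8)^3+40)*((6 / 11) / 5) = 96183 / 1408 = 68.31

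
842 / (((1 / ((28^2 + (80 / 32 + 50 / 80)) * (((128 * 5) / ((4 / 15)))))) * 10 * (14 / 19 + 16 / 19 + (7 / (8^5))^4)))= 3484338826161600836854087680 / 34587645138205454899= 100739406.00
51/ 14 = 3.64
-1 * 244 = -244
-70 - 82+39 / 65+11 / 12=-9029 / 60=-150.48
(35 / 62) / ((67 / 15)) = 525 / 4154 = 0.13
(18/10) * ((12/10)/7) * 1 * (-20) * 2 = -432/35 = -12.34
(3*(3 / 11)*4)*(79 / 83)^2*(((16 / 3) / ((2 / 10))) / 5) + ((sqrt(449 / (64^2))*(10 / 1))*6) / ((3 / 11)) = 1198272 / 75779 + 55*sqrt(449) / 16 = 88.65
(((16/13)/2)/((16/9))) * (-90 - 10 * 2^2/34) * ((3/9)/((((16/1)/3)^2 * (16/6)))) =-62775/452608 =-0.14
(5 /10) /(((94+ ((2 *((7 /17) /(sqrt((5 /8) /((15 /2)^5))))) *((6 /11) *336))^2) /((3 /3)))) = 34969 /60491376814172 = 0.00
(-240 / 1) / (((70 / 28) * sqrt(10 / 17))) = -48 * sqrt(170) / 5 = -125.17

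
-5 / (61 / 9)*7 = -5.16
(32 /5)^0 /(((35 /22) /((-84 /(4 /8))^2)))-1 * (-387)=18127.80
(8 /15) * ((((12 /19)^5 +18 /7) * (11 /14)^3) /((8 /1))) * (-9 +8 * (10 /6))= 44518317701 /118902273980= 0.37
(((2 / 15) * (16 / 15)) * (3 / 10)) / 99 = 16 / 37125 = 0.00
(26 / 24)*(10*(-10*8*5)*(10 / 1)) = -130000 / 3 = -43333.33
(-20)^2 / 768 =25 / 48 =0.52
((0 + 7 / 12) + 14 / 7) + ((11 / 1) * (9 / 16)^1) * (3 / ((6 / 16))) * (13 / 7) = 7939 / 84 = 94.51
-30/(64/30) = -225/16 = -14.06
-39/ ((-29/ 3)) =117/ 29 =4.03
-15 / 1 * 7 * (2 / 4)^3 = -105 / 8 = -13.12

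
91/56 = 13/8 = 1.62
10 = 10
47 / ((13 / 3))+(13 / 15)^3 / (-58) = 27572189 / 2544750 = 10.83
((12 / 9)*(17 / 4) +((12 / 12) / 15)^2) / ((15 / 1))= 1276 / 3375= 0.38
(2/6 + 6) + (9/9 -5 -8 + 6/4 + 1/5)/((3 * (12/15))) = 49/24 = 2.04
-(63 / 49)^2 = -81 / 49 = -1.65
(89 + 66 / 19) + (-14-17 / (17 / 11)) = 1282 / 19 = 67.47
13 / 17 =0.76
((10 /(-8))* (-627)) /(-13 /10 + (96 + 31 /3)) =47025 /6302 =7.46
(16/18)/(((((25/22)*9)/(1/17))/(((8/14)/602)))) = 352/72533475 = 0.00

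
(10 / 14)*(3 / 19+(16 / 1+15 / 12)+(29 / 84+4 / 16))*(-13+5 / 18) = -32899285 / 201096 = -163.60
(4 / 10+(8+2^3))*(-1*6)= -492 / 5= -98.40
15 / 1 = 15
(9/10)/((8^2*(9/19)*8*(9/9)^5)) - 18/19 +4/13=-804267/1264640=-0.64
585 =585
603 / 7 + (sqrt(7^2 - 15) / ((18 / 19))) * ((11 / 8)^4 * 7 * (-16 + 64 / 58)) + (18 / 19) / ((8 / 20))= 11772 / 133 - 5841759 * sqrt(34) / 14848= -2205.60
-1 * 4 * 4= -16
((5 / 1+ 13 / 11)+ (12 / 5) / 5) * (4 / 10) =2.66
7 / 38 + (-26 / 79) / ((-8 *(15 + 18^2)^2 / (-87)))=42360379 / 229995228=0.18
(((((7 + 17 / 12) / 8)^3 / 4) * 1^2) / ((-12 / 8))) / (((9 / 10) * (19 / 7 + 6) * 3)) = -0.01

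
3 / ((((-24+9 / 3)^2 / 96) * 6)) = 16 / 147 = 0.11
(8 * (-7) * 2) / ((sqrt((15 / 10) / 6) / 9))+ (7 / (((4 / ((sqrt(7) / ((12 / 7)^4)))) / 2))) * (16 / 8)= -2016+ 16807 * sqrt(7) / 20736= -2013.86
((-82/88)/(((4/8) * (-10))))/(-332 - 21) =-41/77660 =-0.00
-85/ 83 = -1.02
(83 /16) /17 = 0.31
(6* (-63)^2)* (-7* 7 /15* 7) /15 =-36303.12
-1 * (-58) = 58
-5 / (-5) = 1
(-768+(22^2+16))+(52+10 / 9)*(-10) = -7192 / 9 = -799.11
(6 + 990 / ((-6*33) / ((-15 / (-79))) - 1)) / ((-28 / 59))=-388869 / 36533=-10.64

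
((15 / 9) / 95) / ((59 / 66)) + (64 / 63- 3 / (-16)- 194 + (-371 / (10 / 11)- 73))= -673.88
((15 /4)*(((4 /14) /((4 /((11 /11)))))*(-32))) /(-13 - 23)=5 /21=0.24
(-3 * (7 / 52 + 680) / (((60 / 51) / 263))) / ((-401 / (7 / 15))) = 1106880999 / 2085200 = 530.83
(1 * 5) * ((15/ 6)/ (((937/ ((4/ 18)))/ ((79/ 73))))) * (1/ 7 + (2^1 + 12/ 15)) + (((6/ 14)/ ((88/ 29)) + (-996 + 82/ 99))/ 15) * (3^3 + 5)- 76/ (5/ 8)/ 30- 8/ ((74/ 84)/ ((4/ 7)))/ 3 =-279984128425499/ 131540253075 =-2128.51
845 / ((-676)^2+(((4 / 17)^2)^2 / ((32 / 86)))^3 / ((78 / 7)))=0.00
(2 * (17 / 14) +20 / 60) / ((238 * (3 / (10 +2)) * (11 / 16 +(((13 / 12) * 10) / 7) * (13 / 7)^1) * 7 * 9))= 1856 / 8971767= 0.00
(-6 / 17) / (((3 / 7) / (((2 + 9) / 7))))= -1.29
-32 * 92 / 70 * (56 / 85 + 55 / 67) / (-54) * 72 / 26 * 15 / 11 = 24809088 / 5700695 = 4.35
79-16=63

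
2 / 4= 0.50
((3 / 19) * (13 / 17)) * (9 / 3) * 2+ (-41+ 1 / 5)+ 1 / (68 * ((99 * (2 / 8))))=-6407383 / 159885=-40.07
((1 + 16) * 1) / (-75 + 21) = -17 / 54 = -0.31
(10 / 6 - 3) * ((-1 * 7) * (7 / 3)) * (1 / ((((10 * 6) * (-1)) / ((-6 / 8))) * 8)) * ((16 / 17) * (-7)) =-0.22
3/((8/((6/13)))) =0.17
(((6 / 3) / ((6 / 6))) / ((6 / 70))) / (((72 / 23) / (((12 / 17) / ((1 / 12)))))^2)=148120 / 867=170.84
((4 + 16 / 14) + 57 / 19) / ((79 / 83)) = 4731 / 553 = 8.56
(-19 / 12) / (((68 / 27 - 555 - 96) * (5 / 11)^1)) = 1881 / 350180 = 0.01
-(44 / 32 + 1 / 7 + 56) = -3221 / 56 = -57.52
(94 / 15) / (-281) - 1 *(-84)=353966 / 4215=83.98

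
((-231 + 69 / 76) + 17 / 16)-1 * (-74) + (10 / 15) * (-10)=-147467 / 912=-161.70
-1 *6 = -6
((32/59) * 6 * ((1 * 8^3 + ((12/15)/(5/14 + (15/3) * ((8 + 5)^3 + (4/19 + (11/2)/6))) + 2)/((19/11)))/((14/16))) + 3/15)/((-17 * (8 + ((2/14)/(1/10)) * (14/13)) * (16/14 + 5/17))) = -17077510280940707/2084794415482500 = -8.19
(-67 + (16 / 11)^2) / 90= -2617 / 3630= -0.72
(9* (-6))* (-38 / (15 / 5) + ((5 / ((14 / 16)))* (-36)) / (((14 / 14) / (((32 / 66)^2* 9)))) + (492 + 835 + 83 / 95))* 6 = -22941575784 / 80465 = -285112.48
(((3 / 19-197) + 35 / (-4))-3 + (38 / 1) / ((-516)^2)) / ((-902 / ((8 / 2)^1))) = 527619185 / 570386916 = 0.93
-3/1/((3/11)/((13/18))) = -143/18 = -7.94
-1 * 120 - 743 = -863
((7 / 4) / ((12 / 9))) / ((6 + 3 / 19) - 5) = 399 / 352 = 1.13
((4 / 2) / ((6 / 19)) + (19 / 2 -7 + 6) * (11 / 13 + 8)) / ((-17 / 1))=-6359 / 1326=-4.80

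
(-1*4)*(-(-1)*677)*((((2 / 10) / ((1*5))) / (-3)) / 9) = 2708 / 675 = 4.01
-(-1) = 1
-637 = -637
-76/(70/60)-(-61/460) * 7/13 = -2723891/41860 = -65.07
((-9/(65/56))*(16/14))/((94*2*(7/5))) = -144/4277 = -0.03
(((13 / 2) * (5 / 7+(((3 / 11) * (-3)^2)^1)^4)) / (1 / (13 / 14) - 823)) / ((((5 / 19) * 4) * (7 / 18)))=-27405586377 / 38327575825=-0.72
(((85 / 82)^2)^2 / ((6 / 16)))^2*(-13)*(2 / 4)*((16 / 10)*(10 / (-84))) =35423768255078125 / 3018301736607738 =11.74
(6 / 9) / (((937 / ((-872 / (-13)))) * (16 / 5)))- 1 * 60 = -2192035 / 36543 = -59.99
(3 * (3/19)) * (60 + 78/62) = 17091/589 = 29.02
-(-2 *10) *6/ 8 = 15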